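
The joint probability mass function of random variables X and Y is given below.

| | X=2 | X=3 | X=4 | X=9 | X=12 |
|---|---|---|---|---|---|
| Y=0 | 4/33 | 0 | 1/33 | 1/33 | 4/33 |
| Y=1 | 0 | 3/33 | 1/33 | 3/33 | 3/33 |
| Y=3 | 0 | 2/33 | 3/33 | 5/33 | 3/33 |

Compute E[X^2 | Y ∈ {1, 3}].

1621/23

P(Y ∈ {1, 3}) = 23/33.
Σ X^2·P over the event = 9·(3/33) + 9·(2/33) + 16·(1/33) + 16·(3/33) + 81·(3/33) + 81·(5/33) + 144·(3/33) + 144·(3/33) = 1621/33.
E[X^2 | Y ∈ {1, 3}] = (1621/33) / (23/33) = 1621/23.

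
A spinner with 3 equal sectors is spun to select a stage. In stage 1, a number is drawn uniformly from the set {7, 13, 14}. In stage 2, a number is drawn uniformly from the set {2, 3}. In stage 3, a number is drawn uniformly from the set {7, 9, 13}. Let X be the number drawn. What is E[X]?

E[X | stage 1] = (7+13+14)/3 = 34/3.
E[X | stage 2] = (2+3)/2 = 5/2.
E[X | stage 3] = (7+9+13)/3 = 29/3.
By the law of total expectation,
E[X] = (1/3)·(34/3) + (1/3)·(5/2) + (1/3)·(29/3) = 47/6.

47/6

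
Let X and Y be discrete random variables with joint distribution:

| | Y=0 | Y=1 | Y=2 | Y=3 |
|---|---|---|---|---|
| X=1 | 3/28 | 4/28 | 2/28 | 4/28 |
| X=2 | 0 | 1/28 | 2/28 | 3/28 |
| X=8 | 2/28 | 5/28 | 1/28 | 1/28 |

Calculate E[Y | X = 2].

P(X = 2) = 3/14.
Σ Y·P over the event = 1·(1/28) + 2·(2/28) + 3·(3/28) = 1/2.
E[Y | X = 2] = (1/2) / (3/14) = 7/3.

7/3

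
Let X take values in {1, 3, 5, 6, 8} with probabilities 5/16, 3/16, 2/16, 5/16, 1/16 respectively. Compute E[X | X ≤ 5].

P(X ≤ 5) = 5/8.
Σ over the event: 1·5/16 + 3·3/16 + 5·1/8 = 3/2.
E[X | X ≤ 5] = (3/2) / (5/8) = 12/5.

12/5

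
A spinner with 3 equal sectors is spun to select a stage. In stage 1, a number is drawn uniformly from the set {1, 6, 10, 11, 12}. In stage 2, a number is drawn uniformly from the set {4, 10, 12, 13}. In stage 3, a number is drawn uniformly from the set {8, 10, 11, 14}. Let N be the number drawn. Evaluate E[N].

19/2

E[N | stage 1] = (1+6+10+11+12)/5 = 8.
E[N | stage 2] = (4+10+12+13)/4 = 39/4.
E[N | stage 3] = (8+10+11+14)/4 = 43/4.
E[N] = (1/3)·(8) + (1/3)·(39/4) + (1/3)·(43/4) = 19/2.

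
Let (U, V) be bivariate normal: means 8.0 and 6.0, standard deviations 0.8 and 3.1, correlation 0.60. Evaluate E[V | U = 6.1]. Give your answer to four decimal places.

1.5825

The regression of V on U has slope ρ·σ_V/σ_U and passes through (μ_U, μ_V).
E[V | U=6.1] = 6.0 + (0.60)·(3.1/0.8)·(6.1 − (8.0)) = 6.0 + (2.325)·(-1.9) = 1.5825.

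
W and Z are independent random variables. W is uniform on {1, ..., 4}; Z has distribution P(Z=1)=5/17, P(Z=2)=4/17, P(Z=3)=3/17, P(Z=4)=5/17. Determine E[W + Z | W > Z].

P(W > Z) = 13/34.
Summing (W+Z)·P(x,y) over outcomes with W > Z gives 125/68.
E[W + Z | W > Z] = (125/68) / (13/34) = 125/26.

125/26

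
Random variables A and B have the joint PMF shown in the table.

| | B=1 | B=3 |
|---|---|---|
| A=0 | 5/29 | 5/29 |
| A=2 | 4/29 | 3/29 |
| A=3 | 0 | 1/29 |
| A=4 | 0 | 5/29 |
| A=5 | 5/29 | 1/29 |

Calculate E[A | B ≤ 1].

33/14

P(B ≤ 1) = 14/29.
Σ A·P over the event = 0·(5/29) + 2·(4/29) + 5·(5/29) = 33/29.
E[A | B ≤ 1] = (33/29) / (14/29) = 33/14.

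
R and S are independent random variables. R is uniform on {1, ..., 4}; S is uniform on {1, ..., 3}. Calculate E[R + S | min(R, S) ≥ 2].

P(min(R, S) ≥ 2) = 1/2.
Summing (R+S)·P(x,y) over outcomes with min(R, S) ≥ 2 gives 11/4.
E[R + S | min(R, S) ≥ 2] = (11/4) / (1/2) = 11/2.

11/2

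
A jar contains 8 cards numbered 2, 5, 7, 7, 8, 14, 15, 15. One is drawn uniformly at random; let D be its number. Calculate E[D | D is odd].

49/5

P(D is odd) = 5/8.
Σ over the event: 5·1/8 + 7·1/4 + 15·1/4 = 49/8.
E[D | D is odd] = (49/8) / (5/8) = 49/5.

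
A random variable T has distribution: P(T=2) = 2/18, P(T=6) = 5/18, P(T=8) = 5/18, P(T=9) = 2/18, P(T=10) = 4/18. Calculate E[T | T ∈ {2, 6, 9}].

P(T ∈ {2, 6, 9}) = 1/2.
Σ over the event: 2·1/9 + 6·5/18 + 9·1/9 = 26/9.
E[T | T ∈ {2, 6, 9}] = (26/9) / (1/2) = 52/9.

52/9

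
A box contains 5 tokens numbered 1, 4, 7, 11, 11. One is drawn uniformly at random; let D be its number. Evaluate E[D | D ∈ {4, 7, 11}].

P(D ∈ {4, 7, 11}) = 4/5.
Σ over the event: 4·1/5 + 7·1/5 + 11·2/5 = 33/5.
E[D | D ∈ {4, 7, 11}] = (33/5) / (4/5) = 33/4.

33/4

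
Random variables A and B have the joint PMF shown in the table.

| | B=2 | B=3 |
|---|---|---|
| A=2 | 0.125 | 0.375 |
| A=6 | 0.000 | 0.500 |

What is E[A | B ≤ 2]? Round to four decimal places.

P(B ≤ 2) = 0.125.
Σ A·P over the event = 2·(0.125) = 0.250.
E[A | B ≤ 2] = (0.250) / (0.125) = 2.0000.

2.0000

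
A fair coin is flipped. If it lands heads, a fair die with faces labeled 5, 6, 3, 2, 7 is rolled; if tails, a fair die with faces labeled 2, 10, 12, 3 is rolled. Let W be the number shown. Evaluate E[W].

227/40

E[W | heads] = (5+6+3+2+7)/5 = 23/5.
E[W | tails] = (2+10+12+3)/4 = 27/4.
By the law of total expectation,
E[W] = (1/2)·(23/5) + (1/2)·(27/4) = 227/40.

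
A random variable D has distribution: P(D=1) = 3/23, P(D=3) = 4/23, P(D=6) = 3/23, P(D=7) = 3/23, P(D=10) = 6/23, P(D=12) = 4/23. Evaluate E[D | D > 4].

147/16

P(D > 4) = 16/23.
Σ over the event: 6·3/23 + 7·3/23 + 10·6/23 + 12·4/23 = 147/23.
E[D | D > 4] = (147/23) / (16/23) = 147/16.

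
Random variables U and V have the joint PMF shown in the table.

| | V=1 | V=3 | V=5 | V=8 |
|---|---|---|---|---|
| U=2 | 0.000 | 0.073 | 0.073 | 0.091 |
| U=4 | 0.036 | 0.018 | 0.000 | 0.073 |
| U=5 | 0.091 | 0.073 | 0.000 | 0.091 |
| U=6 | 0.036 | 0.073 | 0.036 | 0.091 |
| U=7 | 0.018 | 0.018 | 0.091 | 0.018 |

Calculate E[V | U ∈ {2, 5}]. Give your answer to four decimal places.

P(U ∈ {2, 5}) = 0.492.
Σ V·P over the event = 3·(0.073) + 5·(0.073) + 8·(0.091) + 1·(0.091) + 3·(0.073) + 8·(0.091) = 2.350.
E[V | U ∈ {2, 5}] = (2.350) / (0.492) = 4.7764.

4.7764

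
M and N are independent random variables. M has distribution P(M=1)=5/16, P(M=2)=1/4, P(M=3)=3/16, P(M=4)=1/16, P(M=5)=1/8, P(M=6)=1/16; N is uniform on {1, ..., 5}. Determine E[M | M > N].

P(M > N) = 13/40.
Summing M·P(x,y) over outcomes with M > N gives 27/20.
E[M | M > N] = (27/20) / (13/40) = 54/13.

54/13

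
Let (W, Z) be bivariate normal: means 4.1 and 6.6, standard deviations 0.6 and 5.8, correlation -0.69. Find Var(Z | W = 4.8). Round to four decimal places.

Var(Z | W=x) = (1 − ρ²)·σ_Z².
Var(Z | W=4.8) = (5.8)²·(1 − (-0.69)²) = 33.64·0.5239 = 17.6240.

17.6240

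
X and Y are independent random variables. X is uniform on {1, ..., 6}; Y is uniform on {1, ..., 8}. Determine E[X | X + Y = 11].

Outcomes with X + Y = 11: (3,8), (4,7), (5,6), (6,5), each with probability 1/48.
E[X | X + Y = 11] = (3 + 4 + 5 + 6) / 4 = 9/2.

9/2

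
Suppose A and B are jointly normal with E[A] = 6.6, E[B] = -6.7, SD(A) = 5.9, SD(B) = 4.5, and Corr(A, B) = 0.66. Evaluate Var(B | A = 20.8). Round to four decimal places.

11.4291

Var(B | A=x) = (1 − ρ²)·σ_B².
Var(B | A=20.8) = (4.5)²·(1 − (0.66)²) = 20.25·0.5644 = 11.4291.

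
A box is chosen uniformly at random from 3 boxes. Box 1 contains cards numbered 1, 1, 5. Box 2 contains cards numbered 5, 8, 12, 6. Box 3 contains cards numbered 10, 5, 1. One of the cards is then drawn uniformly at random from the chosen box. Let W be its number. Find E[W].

E[W | box 1] = (1+1+5)/3 = 7/3.
E[W | box 2] = (5+8+12+6)/4 = 31/4.
E[W | box 3] = (10+5+1)/3 = 16/3.
By the law of total expectation,
E[W] = (1/3)·(7/3) + (1/3)·(31/4) + (1/3)·(16/3) = 185/36.

185/36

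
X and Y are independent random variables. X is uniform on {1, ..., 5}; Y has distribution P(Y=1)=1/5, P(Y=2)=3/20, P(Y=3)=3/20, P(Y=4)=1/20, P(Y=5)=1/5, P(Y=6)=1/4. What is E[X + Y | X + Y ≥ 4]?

636/89

P(X + Y ≥ 4) = 89/100.
Summing (X+Y)·P(x,y) over outcomes with X + Y ≥ 4 gives 159/25.
E[X + Y | X + Y ≥ 4] = (159/25) / (89/100) = 636/89.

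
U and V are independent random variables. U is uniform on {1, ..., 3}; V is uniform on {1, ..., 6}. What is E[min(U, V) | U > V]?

4/3

Outcomes with U > V: (2,1), (3,1), (3,2), each with probability 1/18.
E[min(U, V) | U > V] = (1 + 1 + 2) / 3 = 4/3.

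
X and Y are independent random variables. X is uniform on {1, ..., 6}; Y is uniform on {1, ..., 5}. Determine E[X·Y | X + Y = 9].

58/3

P(X + Y = 9) = 1/10.
Summing XY·P(x,y) over outcomes with X + Y = 9 gives 29/15.
E[X·Y | X + Y = 9] = (29/15) / (1/10) = 58/3.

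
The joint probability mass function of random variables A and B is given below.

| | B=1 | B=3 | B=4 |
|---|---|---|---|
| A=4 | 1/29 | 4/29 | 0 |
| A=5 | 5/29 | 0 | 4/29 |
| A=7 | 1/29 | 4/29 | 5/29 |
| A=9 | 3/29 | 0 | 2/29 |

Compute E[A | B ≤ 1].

63/10

P(B ≤ 1) = 10/29.
Σ A·P over the event = 4·(1/29) + 5·(5/29) + 7·(1/29) + 9·(3/29) = 63/29.
E[A | B ≤ 1] = (63/29) / (10/29) = 63/10.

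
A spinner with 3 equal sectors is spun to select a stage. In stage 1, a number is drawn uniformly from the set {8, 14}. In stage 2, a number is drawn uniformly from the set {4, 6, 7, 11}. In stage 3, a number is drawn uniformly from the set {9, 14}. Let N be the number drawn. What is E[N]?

59/6

E[N | stage 1] = (8+14)/2 = 11.
E[N | stage 2] = (4+6+7+11)/4 = 7.
E[N | stage 3] = (9+14)/2 = 23/2.
E[N] = (1/3)·(11) + (1/3)·(7) + (1/3)·(23/2) = 59/6.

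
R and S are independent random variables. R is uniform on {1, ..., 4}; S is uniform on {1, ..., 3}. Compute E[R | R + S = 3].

P(R + S = 3) = 1/6.
Summing R·P(x,y) over outcomes with R + S = 3 gives 1/4.
E[R | R + S = 3] = (1/4) / (1/6) = 3/2.

3/2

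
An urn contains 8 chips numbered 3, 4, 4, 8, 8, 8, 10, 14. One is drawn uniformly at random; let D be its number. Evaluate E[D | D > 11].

14

P(D > 11) = 1/8.
Σ over the event: 14·1/8 = 7/4.
E[D | D > 11] = (7/4) / (1/8) = 14.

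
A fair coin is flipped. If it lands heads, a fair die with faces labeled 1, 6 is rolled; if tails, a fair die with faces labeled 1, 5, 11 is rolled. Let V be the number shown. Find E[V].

E[V | heads] = (1+6)/2 = 7/2.
E[V | tails] = (1+5+11)/3 = 17/3.
E[V] = (1/2)·(7/2) + (1/2)·(17/3) = 55/12.

55/12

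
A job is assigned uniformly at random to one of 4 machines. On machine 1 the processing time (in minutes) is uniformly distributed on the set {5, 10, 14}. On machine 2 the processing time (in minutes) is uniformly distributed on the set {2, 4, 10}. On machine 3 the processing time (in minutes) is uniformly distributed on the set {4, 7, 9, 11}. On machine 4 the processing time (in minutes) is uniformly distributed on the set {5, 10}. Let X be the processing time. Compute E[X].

E[X | machine 1] = (5+10+14)/3 = 29/3.
E[X | machine 2] = (2+4+10)/3 = 16/3.
E[X | machine 3] = (4+7+9+11)/4 = 31/4.
E[X | machine 4] = (5+10)/2 = 15/2.
E[X] = (1/4)·(29/3) + (1/4)·(16/3) + (1/4)·(31/4) + (1/4)·(15/2) = 121/16.

121/16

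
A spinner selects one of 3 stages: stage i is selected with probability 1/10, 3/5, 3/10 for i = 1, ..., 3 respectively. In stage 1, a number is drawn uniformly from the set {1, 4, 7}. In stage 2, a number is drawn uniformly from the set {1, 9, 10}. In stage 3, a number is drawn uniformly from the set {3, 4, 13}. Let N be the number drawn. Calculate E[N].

32/5

E[N | stage 1] = (1+4+7)/3 = 4.
E[N | stage 2] = (1+9+10)/3 = 20/3.
E[N | stage 3] = (3+4+13)/3 = 20/3.
E[N] = (1/10)·(4) + (3/5)·(20/3) + (3/10)·(20/3) = 32/5.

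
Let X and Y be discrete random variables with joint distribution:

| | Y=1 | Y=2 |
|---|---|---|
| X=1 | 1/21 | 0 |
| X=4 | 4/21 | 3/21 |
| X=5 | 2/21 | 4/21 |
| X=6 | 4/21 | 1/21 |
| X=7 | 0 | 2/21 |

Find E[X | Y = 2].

26/5

P(Y = 2) = 10/21.
Σ X·P over the event = 4·(3/21) + 5·(4/21) + 6·(1/21) + 7·(2/21) = 52/21.
E[X | Y = 2] = (52/21) / (10/21) = 26/5.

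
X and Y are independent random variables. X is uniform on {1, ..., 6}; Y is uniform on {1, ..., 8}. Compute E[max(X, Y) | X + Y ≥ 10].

103/15

P(X + Y ≥ 10) = 5/16.
Summing max(X,Y)·P(x,y) over outcomes with X + Y ≥ 10 gives 103/48.
E[max(X, Y) | X + Y ≥ 10] = (103/48) / (5/16) = 103/15.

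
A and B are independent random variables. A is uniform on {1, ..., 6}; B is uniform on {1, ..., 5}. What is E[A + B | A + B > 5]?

P(A + B > 5) = 2/3.
Summing (A+B)·P(x,y) over outcomes with A + B > 5 gives 31/6.
E[A + B | A + B > 5] = (31/6) / (2/3) = 31/4.

31/4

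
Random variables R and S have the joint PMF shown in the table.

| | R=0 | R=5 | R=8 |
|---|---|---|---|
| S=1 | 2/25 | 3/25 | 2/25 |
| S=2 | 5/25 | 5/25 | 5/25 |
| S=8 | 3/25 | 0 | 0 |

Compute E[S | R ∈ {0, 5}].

49/18

P(R ∈ {0, 5}) = 18/25.
Σ S·P over the event = 1·(2/25) + 2·(5/25) + 8·(3/25) + 1·(3/25) + 2·(5/25) = 49/25.
E[S | R ∈ {0, 5}] = (49/25) / (18/25) = 49/18.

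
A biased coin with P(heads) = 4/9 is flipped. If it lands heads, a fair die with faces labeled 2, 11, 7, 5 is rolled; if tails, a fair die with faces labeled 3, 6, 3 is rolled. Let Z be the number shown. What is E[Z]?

5

E[Z | heads] = (2+11+7+5)/4 = 25/4.
E[Z | tails] = (3+6+3)/3 = 4.
By the law of total expectation,
E[Z] = (4/9)·(25/4) + (5/9)·(4) = 5.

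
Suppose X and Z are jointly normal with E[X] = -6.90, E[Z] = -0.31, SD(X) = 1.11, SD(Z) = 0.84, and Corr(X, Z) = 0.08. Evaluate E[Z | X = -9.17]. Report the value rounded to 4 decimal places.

E[Z | X=x] = μ_Z + ρ(σ_Z/σ_X)(x − μ_X) for jointly normal variables.
E[Z | X=-9.17] = -0.31 + (0.08)·(0.84/1.11)·(-9.17 − (-6.90)) = -0.31 + (0.060541)·(-2.27) = -0.4474.

-0.4474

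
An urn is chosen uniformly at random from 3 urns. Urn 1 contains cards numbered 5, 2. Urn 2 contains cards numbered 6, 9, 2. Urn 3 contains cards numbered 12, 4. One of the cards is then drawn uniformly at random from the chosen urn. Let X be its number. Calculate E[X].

103/18

E[X | urn 1] = (5+2)/2 = 7/2.
E[X | urn 2] = (6+9+2)/3 = 17/3.
E[X | urn 3] = (12+4)/2 = 8.
By the law of total expectation,
E[X] = (1/3)·(7/2) + (1/3)·(17/3) + (1/3)·(8) = 103/18.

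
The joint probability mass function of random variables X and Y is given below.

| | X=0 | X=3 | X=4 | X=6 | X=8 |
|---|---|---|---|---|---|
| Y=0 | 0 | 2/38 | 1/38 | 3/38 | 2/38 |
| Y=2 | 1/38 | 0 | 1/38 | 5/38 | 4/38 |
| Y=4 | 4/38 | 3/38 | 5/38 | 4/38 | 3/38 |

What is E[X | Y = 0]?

11/2

P(Y = 0) = 4/19.
Σ X·P over the event = 3·(2/38) + 4·(1/38) + 6·(3/38) + 8·(2/38) = 22/19.
E[X | Y = 0] = (22/19) / (4/19) = 11/2.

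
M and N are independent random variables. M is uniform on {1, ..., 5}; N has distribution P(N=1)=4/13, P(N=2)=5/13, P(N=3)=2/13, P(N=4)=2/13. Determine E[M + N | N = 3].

6

P(N = 3) = 2/13.
Summing (M+N)·P(x,y) over outcomes with N = 3 gives 12/13.
E[M + N | N = 3] = (12/13) / (2/13) = 6.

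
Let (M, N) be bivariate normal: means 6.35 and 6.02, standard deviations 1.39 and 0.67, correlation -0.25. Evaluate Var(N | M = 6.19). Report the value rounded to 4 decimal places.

Var(N | M=x) = (1 − ρ²)·σ_N².
Var(N | M=6.19) = (0.67)²·(1 − (-0.25)²) = 0.4489·0.9375 = 0.4208.

0.4208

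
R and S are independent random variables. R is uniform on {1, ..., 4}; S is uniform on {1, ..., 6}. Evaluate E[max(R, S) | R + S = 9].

11/2

P(R + S = 9) = 1/12.
Summing max(R,S)·P(x,y) over outcomes with R + S = 9 gives 11/24.
E[max(R, S) | R + S = 9] = (11/24) / (1/12) = 11/2.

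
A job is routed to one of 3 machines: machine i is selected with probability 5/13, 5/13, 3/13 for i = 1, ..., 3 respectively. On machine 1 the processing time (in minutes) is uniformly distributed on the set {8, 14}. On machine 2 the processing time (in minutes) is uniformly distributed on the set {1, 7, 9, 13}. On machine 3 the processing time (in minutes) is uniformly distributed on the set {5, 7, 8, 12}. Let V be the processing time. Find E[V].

E[V | machine 1] = (8+14)/2 = 11.
E[V | machine 2] = (1+7+9+13)/4 = 15/2.
E[V | machine 3] = (5+7+8+12)/4 = 8.
By the law of total expectation,
E[V] = (5/13)·(11) + (5/13)·(15/2) + (3/13)·(8) = 233/26.

233/26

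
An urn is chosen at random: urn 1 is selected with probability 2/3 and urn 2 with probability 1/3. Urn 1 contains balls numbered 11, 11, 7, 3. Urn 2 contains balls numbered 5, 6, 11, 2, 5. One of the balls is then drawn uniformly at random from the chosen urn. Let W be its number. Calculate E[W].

E[W | urn 1] = (11+11+7+3)/4 = 8.
E[W | urn 2] = (5+6+11+2+5)/5 = 29/5.
By the law of total expectation,
E[W] = (2/3)·(8) + (1/3)·(29/5) = 109/15.

109/15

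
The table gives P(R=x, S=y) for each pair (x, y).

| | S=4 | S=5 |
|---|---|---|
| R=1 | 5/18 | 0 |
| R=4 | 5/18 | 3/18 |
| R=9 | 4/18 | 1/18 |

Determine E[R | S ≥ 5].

21/4

P(S ≥ 5) = 2/9.
Summing R·P(R=x,S=y) over the conditioning event gives 7/6.
E[R | S ≥ 5] = (7/6) / (2/9) = 21/4.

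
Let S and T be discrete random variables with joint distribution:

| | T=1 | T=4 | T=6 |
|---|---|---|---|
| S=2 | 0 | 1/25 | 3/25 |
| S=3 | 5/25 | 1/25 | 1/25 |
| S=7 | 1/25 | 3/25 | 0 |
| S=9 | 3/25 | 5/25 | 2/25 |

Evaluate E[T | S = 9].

7/2

P(S = 9) = 2/5.
Σ T·P over the event = 1·(3/25) + 4·(5/25) + 6·(2/25) = 7/5.
E[T | S = 9] = (7/5) / (2/5) = 7/2.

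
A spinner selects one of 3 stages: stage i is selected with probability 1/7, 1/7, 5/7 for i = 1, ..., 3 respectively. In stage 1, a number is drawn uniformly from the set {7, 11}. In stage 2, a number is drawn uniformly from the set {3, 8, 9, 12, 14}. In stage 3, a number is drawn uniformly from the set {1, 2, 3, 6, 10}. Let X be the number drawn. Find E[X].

E[X | stage 1] = (7+11)/2 = 9.
E[X | stage 2] = (3+8+9+12+14)/5 = 46/5.
E[X | stage 3] = (1+2+3+6+10)/5 = 22/5.
By the law of total expectation,
E[X] = (1/7)·(9) + (1/7)·(46/5) + (5/7)·(22/5) = 201/35.

201/35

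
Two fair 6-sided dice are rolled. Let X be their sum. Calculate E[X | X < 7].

P(X < 7) = 5/12.
Σ over the event: 2·1/36 + 3·1/18 + 4·1/12 + 5·1/9 + 6·5/36 = 35/18.
E[X | X < 7] = (35/18) / (5/12) = 14/3.

14/3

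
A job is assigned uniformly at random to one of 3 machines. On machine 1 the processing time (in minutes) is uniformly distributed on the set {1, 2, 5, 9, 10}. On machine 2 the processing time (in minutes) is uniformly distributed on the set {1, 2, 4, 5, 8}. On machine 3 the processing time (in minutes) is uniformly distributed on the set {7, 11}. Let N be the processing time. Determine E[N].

E[N | machine 1] = (1+2+5+9+10)/5 = 27/5.
E[N | machine 2] = (1+2+4+5+8)/5 = 4.
E[N | machine 3] = (7+11)/2 = 9.
E[N] = (1/3)·(27/5) + (1/3)·(4) + (1/3)·(9) = 92/15.

92/15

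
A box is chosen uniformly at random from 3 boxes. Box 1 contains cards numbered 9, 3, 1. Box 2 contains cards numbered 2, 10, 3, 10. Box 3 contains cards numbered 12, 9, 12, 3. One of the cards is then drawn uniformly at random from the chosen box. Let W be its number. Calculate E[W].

235/36

E[W | box 1] = (9+3+1)/3 = 13/3.
E[W | box 2] = (2+10+3+10)/4 = 25/4.
E[W | box 3] = (12+9+12+3)/4 = 9.
E[W] = (1/3)·(13/3) + (1/3)·(25/4) + (1/3)·(9) = 235/36.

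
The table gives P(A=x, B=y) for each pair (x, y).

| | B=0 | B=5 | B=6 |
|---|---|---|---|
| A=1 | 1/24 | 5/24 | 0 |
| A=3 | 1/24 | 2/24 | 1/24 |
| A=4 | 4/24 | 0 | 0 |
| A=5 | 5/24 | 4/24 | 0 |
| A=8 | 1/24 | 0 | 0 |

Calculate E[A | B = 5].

31/11

P(B = 5) = 11/24.
Σ A·P over the event = 1·(5/24) + 3·(2/24) + 5·(4/24) = 31/24.
E[A | B = 5] = (31/24) / (11/24) = 31/11.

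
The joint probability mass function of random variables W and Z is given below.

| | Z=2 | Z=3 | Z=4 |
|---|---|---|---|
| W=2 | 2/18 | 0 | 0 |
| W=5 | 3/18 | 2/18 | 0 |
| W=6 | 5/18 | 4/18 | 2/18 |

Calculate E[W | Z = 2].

49/10

P(Z = 2) = 5/9.
Σ W·P over the event = 2·(2/18) + 5·(3/18) + 6·(5/18) = 49/18.
E[W | Z = 2] = (49/18) / (5/9) = 49/10.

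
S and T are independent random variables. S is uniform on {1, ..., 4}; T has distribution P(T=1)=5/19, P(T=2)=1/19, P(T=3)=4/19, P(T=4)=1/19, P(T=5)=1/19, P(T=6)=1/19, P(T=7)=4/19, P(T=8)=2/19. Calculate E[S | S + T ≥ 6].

P(S + T ≥ 6) = 11/19.
Summing S·P(x,y) over outcomes with S + T ≥ 6 gives 121/76.
E[S | S + T ≥ 6] = (121/76) / (11/19) = 11/4.

11/4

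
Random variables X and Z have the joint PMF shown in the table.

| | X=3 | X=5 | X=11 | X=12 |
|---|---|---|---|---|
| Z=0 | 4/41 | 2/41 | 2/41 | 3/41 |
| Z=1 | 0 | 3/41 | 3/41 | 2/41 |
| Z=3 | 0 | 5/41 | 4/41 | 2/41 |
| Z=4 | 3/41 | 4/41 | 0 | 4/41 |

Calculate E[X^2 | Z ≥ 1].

P(Z ≥ 1) = 30/41.
Summing X^2·P(X=x,Z=y) over the conditioning event gives 2326/41.
E[X^2 | Z ≥ 1] = (2326/41) / (30/41) = 1163/15.

1163/15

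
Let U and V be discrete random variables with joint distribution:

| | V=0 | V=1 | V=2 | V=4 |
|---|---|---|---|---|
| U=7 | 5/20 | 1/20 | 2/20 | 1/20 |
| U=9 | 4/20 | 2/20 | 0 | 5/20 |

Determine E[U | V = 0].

P(V = 0) = 9/20.
Summing U·P(U=x,V=y) over the conditioning event gives 71/20.
E[U | V = 0] = (71/20) / (9/20) = 71/9.

71/9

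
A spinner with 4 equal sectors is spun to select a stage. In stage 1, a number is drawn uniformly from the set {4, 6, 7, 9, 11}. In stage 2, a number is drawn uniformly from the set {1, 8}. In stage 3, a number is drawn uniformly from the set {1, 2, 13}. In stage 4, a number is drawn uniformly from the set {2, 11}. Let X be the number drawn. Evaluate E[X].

89/15

E[X | stage 1] = (4+6+7+9+11)/5 = 37/5.
E[X | stage 2] = (1+8)/2 = 9/2.
E[X | stage 3] = (1+2+13)/3 = 16/3.
E[X | stage 4] = (2+11)/2 = 13/2.
By the law of total expectation,
E[X] = (1/4)·(37/5) + (1/4)·(9/2) + (1/4)·(16/3) + (1/4)·(13/2) = 89/15.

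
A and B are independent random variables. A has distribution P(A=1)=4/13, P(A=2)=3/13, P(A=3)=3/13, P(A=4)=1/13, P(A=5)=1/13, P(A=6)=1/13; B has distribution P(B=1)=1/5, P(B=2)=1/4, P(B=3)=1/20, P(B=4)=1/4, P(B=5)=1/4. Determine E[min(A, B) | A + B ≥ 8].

191/52

P(A + B ≥ 8) = 1/5.
Summing min(A,B)·P(x,y) over outcomes with A + B ≥ 8 gives 191/260.
E[min(A, B) | A + B ≥ 8] = (191/260) / (1/5) = 191/52.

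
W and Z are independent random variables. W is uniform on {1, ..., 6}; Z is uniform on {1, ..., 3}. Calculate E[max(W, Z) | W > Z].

53/12

P(W > Z) = 2/3.
Summing max(W,Z)·P(x,y) over outcomes with W > Z gives 53/18.
E[max(W, Z) | W > Z] = (53/18) / (2/3) = 53/12.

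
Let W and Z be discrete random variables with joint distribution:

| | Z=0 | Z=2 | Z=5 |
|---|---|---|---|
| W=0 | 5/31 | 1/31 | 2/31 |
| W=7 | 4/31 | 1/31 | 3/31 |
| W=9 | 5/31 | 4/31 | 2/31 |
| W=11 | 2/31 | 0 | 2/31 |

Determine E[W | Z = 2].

P(Z = 2) = 6/31.
Σ W·P over the event = 0·(1/31) + 7·(1/31) + 9·(4/31) = 43/31.
E[W | Z = 2] = (43/31) / (6/31) = 43/6.

43/6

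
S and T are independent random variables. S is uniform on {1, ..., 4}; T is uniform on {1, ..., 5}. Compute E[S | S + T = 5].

P(S + T = 5) = 1/5.
Summing S·P(x,y) over outcomes with S + T = 5 gives 1/2.
E[S | S + T = 5] = (1/2) / (1/5) = 5/2.

5/2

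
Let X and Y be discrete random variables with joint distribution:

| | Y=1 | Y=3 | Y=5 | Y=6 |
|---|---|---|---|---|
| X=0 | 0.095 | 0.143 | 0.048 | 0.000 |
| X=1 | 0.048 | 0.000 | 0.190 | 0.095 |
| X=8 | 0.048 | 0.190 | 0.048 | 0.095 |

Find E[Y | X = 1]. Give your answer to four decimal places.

P(X = 1) = 0.333.
Σ Y·P over the event = 1·(0.048) + 5·(0.190) + 6·(0.095) = 1.568.
E[Y | X = 1] = (1.568) / (0.333) = 4.7087.

4.7087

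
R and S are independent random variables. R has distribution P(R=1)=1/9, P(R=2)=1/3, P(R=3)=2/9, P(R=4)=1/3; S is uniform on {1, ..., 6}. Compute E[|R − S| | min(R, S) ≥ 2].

P(min(R, S) ≥ 2) = 20/27.
Summing |R−S|·P(x,y) over outcomes with min(R, S) ≥ 2 gives 31/27.
E[|R − S| | min(R, S) ≥ 2] = (31/27) / (20/27) = 31/20.

31/20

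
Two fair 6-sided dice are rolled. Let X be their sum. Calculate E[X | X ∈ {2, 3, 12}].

5

P(X ∈ {2, 3, 12}) = 1/9.
Σ over the event: 2·1/36 + 3·1/18 + 12·1/36 = 5/9.
E[X | X ∈ {2, 3, 12}] = (5/9) / (1/9) = 5.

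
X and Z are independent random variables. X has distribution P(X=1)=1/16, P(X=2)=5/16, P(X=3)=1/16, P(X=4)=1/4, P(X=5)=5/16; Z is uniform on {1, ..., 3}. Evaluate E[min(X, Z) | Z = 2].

31/16

P(Z = 2) = 1/3.
Summing min(X,Z)·P(x,y) over outcomes with Z = 2 gives 31/48.
E[min(X, Z) | Z = 2] = (31/48) / (1/3) = 31/16.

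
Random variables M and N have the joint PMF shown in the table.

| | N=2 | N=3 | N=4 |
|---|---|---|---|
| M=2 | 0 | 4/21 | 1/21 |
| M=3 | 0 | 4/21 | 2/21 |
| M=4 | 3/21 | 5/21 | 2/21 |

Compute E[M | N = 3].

40/13

P(N = 3) = 13/21.
Summing M·P(M=x,N=y) over the conditioning event gives 40/21.
E[M | N = 3] = (40/21) / (13/21) = 40/13.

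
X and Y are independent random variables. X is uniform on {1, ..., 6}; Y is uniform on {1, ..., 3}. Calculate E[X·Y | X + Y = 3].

Outcomes with X + Y = 3: (1,2), (2,1), each with probability 1/18.
E[X·Y | X + Y = 3] = (2 + 2) / 2 = 2.

2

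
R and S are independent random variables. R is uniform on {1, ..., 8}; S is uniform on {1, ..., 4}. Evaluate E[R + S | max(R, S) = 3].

Outcomes with max(R, S) = 3: (1,3), (2,3), (3,1), (3,2), (3,3), each with probability 1/32.
E[R + S | max(R, S) = 3] = (4 + 5 + 4 + 5 + 6) / 5 = 24/5.

24/5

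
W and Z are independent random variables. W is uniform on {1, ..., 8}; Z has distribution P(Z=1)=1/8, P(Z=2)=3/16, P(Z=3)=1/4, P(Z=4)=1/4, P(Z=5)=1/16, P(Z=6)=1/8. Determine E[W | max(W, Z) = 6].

P(max(W, Z) = 6) = 13/64.
Summing W·P(x,y) over outcomes with max(W, Z) = 6 gives 63/64.
E[W | max(W, Z) = 6] = (63/64) / (13/64) = 63/13.

63/13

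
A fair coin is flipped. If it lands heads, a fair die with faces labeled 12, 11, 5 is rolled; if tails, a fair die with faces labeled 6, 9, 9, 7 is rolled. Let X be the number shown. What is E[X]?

205/24

E[X | heads] = (12+11+5)/3 = 28/3.
E[X | tails] = (6+9+9+7)/4 = 31/4.
By the law of total expectation,
E[X] = (1/2)·(28/3) + (1/2)·(31/4) = 205/24.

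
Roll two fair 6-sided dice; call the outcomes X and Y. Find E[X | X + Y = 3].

3/2

Outcomes with X + Y = 3: (1,2), (2,1), each with probability 1/36.
E[X | X + Y = 3] = (1 + 2) / 2 = 3/2.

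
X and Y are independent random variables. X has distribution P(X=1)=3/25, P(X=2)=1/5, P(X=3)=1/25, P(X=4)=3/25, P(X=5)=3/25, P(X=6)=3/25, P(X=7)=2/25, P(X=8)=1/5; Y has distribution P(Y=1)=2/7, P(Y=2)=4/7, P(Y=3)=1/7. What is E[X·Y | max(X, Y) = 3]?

26/5

P(max(X, Y) = 3) = 3/35.
Summing XY·P(x,y) over outcomes with max(X, Y) = 3 gives 78/175.
E[X·Y | max(X, Y) = 3] = (78/175) / (3/35) = 26/5.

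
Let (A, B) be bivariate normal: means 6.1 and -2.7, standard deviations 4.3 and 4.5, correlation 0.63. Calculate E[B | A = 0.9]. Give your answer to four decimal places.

The regression of B on A has slope ρ·σ_B/σ_A and passes through (μ_A, μ_B).
E[B | A=0.9] = -2.7 + (0.63)·(4.5/4.3)·(0.9 − (6.1)) = -2.7 + (0.6593)·(-5.2) = -6.1284.

-6.1284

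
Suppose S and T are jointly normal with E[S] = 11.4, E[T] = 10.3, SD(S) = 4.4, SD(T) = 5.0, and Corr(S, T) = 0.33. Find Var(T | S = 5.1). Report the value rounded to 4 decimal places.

22.2775

The conditional variance in a bivariate normal is σ_T²(1 − ρ²), independent of x.
Var(T | S=5.1) = (5.0)²·(1 − (0.33)²) = 25·0.8911 = 22.2775.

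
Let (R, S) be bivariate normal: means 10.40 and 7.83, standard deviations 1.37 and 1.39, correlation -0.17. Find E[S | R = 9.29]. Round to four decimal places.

8.0215

The regression of S on R has slope ρ·σ_S/σ_R and passes through (μ_R, μ_S).
E[S | R=9.29] = 7.83 + (-0.17)·(1.39/1.37)·(9.29 − (10.40)) = 7.83 + (-0.17248)·(-1.11) = 8.0215.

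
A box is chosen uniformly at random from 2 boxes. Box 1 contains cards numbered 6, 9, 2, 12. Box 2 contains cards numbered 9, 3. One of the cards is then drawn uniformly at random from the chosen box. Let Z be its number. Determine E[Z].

53/8

E[Z | box 1] = (6+9+2+12)/4 = 29/4.
E[Z | box 2] = (9+3)/2 = 6.
By the law of total expectation,
E[Z] = (1/2)·(29/4) + (1/2)·(6) = 53/8.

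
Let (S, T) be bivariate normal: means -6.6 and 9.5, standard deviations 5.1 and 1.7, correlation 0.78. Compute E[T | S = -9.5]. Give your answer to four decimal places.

The regression of T on S has slope ρ·σ_T/σ_S and passes through (μ_S, μ_T).
E[T | S=-9.5] = 9.5 + (0.78)·(1.7/5.1)·(-9.5 − (-6.6)) = 9.5 + (0.26)·(-2.9) = 8.7460.

8.7460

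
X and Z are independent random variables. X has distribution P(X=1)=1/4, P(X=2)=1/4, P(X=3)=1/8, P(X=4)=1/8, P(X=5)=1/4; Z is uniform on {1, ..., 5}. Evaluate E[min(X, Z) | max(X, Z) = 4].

P(max(X, Z) = 4) = 9/40.
Summing min(X,Z)·P(x,y) over outcomes with max(X, Z) = 4 gives 19/40.
E[min(X, Z) | max(X, Z) = 4] = (19/40) / (9/40) = 19/9.

19/9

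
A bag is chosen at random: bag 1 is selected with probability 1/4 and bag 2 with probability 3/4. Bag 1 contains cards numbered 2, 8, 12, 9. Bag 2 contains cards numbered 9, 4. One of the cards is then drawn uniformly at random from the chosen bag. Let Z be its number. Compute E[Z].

109/16

E[Z | bag 1] = (2+8+12+9)/4 = 31/4.
E[Z | bag 2] = (9+4)/2 = 13/2.
By the law of total expectation,
E[Z] = (1/4)·(31/4) + (3/4)·(13/2) = 109/16.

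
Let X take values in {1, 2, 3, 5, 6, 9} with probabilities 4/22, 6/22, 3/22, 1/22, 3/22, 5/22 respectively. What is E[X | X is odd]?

63/13

P(X is odd) = 13/22.
Σ over the event: 1·2/11 + 3·3/22 + 5·1/22 + 9·5/22 = 63/22.
E[X | X is odd] = (63/22) / (13/22) = 63/13.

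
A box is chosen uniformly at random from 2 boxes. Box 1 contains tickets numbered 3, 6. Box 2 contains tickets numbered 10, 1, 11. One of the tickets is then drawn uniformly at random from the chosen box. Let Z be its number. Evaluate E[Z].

71/12

E[Z | box 1] = (3+6)/2 = 9/2.
E[Z | box 2] = (10+1+11)/3 = 22/3.
By the law of total expectation,
E[Z] = (1/2)·(9/2) + (1/2)·(22/3) = 71/12.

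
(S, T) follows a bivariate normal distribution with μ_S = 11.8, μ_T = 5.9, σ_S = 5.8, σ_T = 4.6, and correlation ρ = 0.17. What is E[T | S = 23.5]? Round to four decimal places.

E[T | S=x] = μ_T + ρ(σ_T/σ_S)(x − μ_S) for jointly normal variables.
E[T | S=23.5] = 5.9 + (0.17)·(4.6/5.8)·(23.5 − (11.8)) = 5.9 + (0.13483)·(11.7) = 7.4775.

7.4775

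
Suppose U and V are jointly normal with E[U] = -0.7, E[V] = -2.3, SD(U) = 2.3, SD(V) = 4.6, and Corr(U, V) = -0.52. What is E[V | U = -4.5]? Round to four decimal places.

1.6520

The regression of V on U has slope ρ·σ_V/σ_U and passes through (μ_U, μ_V).
E[V | U=-4.5] = -2.3 + (-0.52)·(4.6/2.3)·(-4.5 − (-0.7)) = -2.3 + (-1.04)·(-3.8) = 1.6520.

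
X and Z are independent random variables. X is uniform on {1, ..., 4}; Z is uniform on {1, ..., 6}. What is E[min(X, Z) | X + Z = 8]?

3

P(X + Z = 8) = 1/8.
Summing min(X,Z)·P(x,y) over outcomes with X + Z = 8 gives 3/8.
E[min(X, Z) | X + Z = 8] = (3/8) / (1/8) = 3.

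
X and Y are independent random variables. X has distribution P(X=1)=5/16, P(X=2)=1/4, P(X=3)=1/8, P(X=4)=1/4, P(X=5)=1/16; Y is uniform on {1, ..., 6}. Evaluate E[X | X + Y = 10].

P(X + Y = 10) = 5/96.
Summing X·P(x,y) over outcomes with X + Y = 10 gives 7/32.
E[X | X + Y = 10] = (7/32) / (5/96) = 21/5.

21/5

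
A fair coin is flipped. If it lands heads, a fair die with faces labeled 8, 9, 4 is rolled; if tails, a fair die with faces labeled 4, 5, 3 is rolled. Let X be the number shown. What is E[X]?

11/2

E[X | heads] = (8+9+4)/3 = 7.
E[X | tails] = (4+5+3)/3 = 4.
By the law of total expectation,
E[X] = (1/2)·(7) + (1/2)·(4) = 11/2.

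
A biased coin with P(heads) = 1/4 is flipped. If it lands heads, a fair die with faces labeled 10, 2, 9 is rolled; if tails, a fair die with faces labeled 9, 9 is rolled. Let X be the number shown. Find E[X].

E[X | heads] = (10+2+9)/3 = 7.
E[X | tails] = (9+9)/2 = 9.
E[X] = (1/4)·(7) + (3/4)·(9) = 17/2.

17/2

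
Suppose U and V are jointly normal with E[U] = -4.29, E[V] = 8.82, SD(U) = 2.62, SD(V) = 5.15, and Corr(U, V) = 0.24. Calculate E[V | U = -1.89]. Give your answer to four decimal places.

The regression of V on U has slope ρ·σ_V/σ_U and passes through (μ_U, μ_V).
E[V | U=-1.89] = 8.82 + (0.24)·(5.15/2.62)·(-1.89 − (-4.29)) = 8.82 + (0.47176)·(2.4) = 9.9522.

9.9522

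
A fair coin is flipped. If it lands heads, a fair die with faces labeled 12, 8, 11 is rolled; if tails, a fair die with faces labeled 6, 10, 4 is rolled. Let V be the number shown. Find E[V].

E[V | heads] = (12+8+11)/3 = 31/3.
E[V | tails] = (6+10+4)/3 = 20/3.
By the law of total expectation,
E[V] = (1/2)·(31/3) + (1/2)·(20/3) = 17/2.

17/2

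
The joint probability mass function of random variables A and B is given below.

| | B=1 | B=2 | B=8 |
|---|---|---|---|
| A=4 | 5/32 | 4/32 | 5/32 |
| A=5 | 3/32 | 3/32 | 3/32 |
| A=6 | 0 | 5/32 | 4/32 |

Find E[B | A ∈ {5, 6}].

25/6

P(A ∈ {5, 6}) = 9/16.
Σ B·P over the event = 1·(3/32) + 2·(3/32) + 8·(3/32) + 2·(5/32) + 8·(4/32) = 75/32.
E[B | A ∈ {5, 6}] = (75/32) / (9/16) = 25/6.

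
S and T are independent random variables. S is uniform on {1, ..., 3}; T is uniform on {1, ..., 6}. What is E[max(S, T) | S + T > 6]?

Outcomes with S + T > 6: (1,6), (2,5), (2,6), (3,4), (3,5), (3,6), each with probability 1/18.
E[max(S, T) | S + T > 6] = (6 + 5 + 6 + 4 + 5 + 6) / 6 = 16/3.

16/3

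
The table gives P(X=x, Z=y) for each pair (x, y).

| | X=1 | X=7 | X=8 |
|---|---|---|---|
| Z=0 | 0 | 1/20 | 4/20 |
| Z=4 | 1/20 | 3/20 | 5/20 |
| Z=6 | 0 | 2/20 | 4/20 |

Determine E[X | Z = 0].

39/5

P(Z = 0) = 1/4.
Σ X·P over the event = 7·(1/20) + 8·(4/20) = 39/20.
E[X | Z = 0] = (39/20) / (1/4) = 39/5.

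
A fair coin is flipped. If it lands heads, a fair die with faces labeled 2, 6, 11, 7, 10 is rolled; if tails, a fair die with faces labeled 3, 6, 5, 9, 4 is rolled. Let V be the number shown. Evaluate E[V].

63/10

E[V | heads] = (2+6+11+7+10)/5 = 36/5.
E[V | tails] = (3+6+5+9+4)/5 = 27/5.
By the law of total expectation,
E[V] = (1/2)·(36/5) + (1/2)·(27/5) = 63/10.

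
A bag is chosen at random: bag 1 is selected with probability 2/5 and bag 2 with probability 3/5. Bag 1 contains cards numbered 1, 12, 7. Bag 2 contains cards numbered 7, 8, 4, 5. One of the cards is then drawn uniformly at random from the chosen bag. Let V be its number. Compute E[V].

94/15

E[V | bag 1] = (1+12+7)/3 = 20/3.
E[V | bag 2] = (7+8+4+5)/4 = 6.
By the law of total expectation,
E[V] = (2/5)·(20/3) + (3/5)·(6) = 94/15.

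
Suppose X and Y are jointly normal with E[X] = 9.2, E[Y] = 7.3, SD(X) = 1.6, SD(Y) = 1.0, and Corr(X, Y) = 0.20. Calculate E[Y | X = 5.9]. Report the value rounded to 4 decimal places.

The regression of Y on X has slope ρ·σ_Y/σ_X and passes through (μ_X, μ_Y).
E[Y | X=5.9] = 7.3 + (0.20)·(1.0/1.6)·(5.9 − (9.2)) = 7.3 + (0.125)·(-3.3) = 6.8875.

6.8875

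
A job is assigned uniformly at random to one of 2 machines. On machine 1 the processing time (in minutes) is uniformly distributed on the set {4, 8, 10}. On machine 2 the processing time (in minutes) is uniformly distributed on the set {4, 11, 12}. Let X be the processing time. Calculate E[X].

E[X | machine 1] = (4+8+10)/3 = 22/3.
E[X | machine 2] = (4+11+12)/3 = 9.
By the law of total expectation,
E[X] = (1/2)·(22/3) + (1/2)·(9) = 49/6.

49/6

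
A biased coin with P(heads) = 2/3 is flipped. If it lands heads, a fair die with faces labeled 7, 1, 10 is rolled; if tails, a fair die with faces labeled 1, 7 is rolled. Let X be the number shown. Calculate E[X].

16/3

E[X | heads] = (7+1+10)/3 = 6.
E[X | tails] = (1+7)/2 = 4.
E[X] = (2/3)·(6) + (1/3)·(4) = 16/3.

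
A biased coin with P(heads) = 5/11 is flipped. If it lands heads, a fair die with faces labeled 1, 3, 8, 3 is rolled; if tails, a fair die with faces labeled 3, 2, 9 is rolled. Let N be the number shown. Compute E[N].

17/4

E[N | heads] = (1+3+8+3)/4 = 15/4.
E[N | tails] = (3+2+9)/3 = 14/3.
E[N] = (5/11)·(15/4) + (6/11)·(14/3) = 17/4.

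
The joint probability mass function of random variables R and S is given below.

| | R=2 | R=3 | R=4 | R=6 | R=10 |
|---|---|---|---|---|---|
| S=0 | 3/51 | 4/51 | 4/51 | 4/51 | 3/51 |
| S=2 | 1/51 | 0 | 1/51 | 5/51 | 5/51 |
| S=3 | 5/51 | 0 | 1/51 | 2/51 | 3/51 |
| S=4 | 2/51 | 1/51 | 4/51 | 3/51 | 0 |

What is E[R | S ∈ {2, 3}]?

P(S ∈ {2, 3}) = 23/51.
Σ R·P over the event = 2·(1/51) + 2·(5/51) + 4·(1/51) + 4·(1/51) + 6·(5/51) + 6·(2/51) + 10·(5/51) + 10·(3/51) = 142/51.
E[R | S ∈ {2, 3}] = (142/51) / (23/51) = 142/23.

142/23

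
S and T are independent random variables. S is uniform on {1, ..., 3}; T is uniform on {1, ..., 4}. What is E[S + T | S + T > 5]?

19/3

Outcomes with S + T > 5: (2,4), (3,3), (3,4), each with probability 1/12.
E[S + T | S + T > 5] = (6 + 6 + 7) / 3 = 19/3.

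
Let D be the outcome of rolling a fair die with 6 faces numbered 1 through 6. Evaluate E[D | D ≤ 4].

5/2

Given D ≤ 4, D is equally likely to be any of {1, 2, 3, 4}.
E[D | D ≤ 4] = (1 + 2 + 3 + 4) / 4 = 5/2.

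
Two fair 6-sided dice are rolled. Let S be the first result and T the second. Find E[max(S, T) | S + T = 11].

Outcomes with S + T = 11: (5,6), (6,5), each with probability 1/36.
E[max(S, T) | S + T = 11] = (6 + 6) / 2 = 6.

6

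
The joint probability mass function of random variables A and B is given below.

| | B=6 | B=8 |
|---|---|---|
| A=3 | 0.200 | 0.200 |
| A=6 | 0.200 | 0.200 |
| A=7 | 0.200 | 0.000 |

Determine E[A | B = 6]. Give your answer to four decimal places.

P(B = 6) = 0.600.
Σ A·P over the event = 3·(0.200) + 6·(0.200) + 7·(0.200) = 3.200.
E[A | B = 6] = (3.200) / (0.600) = 5.3333.

5.3333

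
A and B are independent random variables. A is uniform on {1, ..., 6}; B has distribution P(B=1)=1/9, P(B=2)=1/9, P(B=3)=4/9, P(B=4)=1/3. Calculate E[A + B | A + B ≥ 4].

P(A + B ≥ 4) = 17/18.
Summing (A+B)·P(x,y) over outcomes with A + B ≥ 4 gives 343/54.
E[A + B | A + B ≥ 4] = (343/54) / (17/18) = 343/51.

343/51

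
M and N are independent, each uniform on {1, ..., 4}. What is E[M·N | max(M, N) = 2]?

P(max(M, N) = 2) = 3/16.
Summing MN·P(x,y) over outcomes with max(M, N) = 2 gives 1/2.
E[M·N | max(M, N) = 2] = (1/2) / (3/16) = 8/3.

8/3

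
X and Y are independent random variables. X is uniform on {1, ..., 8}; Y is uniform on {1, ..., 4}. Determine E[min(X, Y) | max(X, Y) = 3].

9/5

Outcomes with max(X, Y) = 3: (1,3), (2,3), (3,1), (3,2), (3,3), each with probability 1/32.
E[min(X, Y) | max(X, Y) = 3] = (1 + 2 + 1 + 2 + 3) / 5 = 9/5.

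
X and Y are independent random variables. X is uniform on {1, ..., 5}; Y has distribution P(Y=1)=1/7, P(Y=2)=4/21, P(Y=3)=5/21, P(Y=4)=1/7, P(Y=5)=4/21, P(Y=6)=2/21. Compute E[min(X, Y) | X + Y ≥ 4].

P(X + Y ≥ 4) = 19/21.
Summing min(X,Y)·P(x,y) over outcomes with X + Y ≥ 4 gives 233/105.
E[min(X, Y) | X + Y ≥ 4] = (233/105) / (19/21) = 233/95.

233/95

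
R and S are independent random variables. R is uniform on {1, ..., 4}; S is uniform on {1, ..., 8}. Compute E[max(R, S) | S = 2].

11/4

Outcomes with S = 2: (1,2), (2,2), (3,2), (4,2), each with probability 1/32.
E[max(R, S) | S = 2] = (2 + 2 + 3 + 4) / 4 = 11/4.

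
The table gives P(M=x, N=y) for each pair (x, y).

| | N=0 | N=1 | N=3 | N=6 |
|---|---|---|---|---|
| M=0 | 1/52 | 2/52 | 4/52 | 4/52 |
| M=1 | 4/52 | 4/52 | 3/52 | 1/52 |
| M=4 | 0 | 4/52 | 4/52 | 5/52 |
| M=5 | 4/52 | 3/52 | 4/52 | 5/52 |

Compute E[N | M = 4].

P(M = 4) = 1/4.
Σ N·P over the event = 1·(4/52) + 3·(4/52) + 6·(5/52) = 23/26.
E[N | M = 4] = (23/26) / (1/4) = 46/13.

46/13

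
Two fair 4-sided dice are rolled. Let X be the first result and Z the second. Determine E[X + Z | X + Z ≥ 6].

P(X + Z ≥ 6) = 3/8.
Summing (X+Z)·P(x,y) over outcomes with X + Z ≥ 6 gives 5/2.
E[X + Z | X + Z ≥ 6] = (5/2) / (3/8) = 20/3.

20/3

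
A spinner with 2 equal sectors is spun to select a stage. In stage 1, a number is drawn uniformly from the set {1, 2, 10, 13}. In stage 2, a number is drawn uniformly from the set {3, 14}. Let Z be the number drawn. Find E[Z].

E[Z | stage 1] = (1+2+10+13)/4 = 13/2.
E[Z | stage 2] = (3+14)/2 = 17/2.
E[Z] = (1/2)·(13/2) + (1/2)·(17/2) = 15/2.

15/2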